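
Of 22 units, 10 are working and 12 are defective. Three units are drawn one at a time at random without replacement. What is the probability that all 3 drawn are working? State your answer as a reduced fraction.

6/77

Multiply the conditional probabilities at each draw: 10/22 · 9/21 · 8/20 = 720/9240 = 6/77.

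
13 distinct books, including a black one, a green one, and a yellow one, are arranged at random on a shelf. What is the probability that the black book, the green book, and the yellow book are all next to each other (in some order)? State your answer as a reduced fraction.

1/26

There are 13! = 6227020800 arrangements.
Treat the three as one block: 11! placements × 3! orders within the block = 39916800·6 = 239500800.
Probability = 239500800/6227020800 = 1/26.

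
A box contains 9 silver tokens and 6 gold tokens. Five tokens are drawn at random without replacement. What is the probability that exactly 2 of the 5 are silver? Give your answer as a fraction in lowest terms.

240/1001

Total number of selections: C(15,5) = 3003.
Selections with exactly 2 silver: choose 2 of the 9 silver and 3 of the 6 gold, C(9,2)·C(6,3) = 36·20 = 720.
Probability = 720/3003 = 240/1001.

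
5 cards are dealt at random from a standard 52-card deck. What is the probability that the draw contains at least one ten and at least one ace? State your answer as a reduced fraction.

There are C(52,5) = 2598960 possible draws.
By inclusion-exclusion on the complements, draws missing all tens or all aces: C(48,5) + C(48,5) − C(44,5) = 1712304 + 1712304 − 1086008 = 2338600.
So draws with at least one of each: 2598960 − 2338600 = 260360, probability 260360/2598960 = 6509/64974.

6509/64974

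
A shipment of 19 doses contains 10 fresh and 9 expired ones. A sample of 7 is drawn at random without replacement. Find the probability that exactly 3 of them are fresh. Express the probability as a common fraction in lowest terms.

The sample space is all 7-subsets of the 19: C(19,7) = 50388.
Selections with exactly 3 fresh: choose 3 of the 10 fresh and 4 of the 9 expired, C(10,3)·C(9,4) = 120·126 = 15120.
Probability = 15120/50388 = 1260/4199.

1260/4199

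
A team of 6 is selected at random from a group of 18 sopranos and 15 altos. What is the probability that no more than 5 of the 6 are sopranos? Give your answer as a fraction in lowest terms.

There are C(33,6) = 1107568 ways to choose the 6.
Favorable selections (no more than 5 sopranos): C(18,0)·C(15,6) + C(18,1)·C(15,5) + C(18,2)·C(15,4) + C(18,3)·C(15,3) + C(18,4)·C(15,2) + C(18,5)·C(15,1) = 5005 + 54054 + 208845 + 371280 + 321300 + 128520 = 1089004.
Probability = 1089004/1107568 = 38893/39556.

38893/39556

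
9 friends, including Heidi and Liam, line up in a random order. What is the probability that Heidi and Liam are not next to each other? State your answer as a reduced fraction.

There are 9! = 362880 arrangements.
Arrangements with Heidi and Liam adjacent: 2·8! = 80640.
So not adjacent: 362880 − 80640 = 282240, probability 282240/362880 = 7/9.

7/9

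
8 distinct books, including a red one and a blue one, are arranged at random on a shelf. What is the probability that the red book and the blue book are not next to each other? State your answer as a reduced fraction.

There are 8! = 40320 arrangements.
Arrangements with the red book and the blue book adjacent: 2·7! = 10080.
So not adjacent: 40320 − 10080 = 30240, probability 30240/40320 = 3/4.

3/4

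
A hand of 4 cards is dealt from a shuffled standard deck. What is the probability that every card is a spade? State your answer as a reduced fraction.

There are C(52,4) = 270725 possible 4-card hands.
Hands that are all spades: C(13,4) = 715.
Probability = 715/270725 = 11/4165.

11/4165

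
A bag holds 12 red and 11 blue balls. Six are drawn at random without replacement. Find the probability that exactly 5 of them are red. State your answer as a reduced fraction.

The sample space is all 6-subsets of the 23: C(23,6) = 100947.
Selections with exactly 5 red: choose 5 of the 12 red and 1 of the 11 blue, C(12,5)·C(11,1) = 792·11 = 8712.
Probability = 8712/100947 = 264/3059.

264/3059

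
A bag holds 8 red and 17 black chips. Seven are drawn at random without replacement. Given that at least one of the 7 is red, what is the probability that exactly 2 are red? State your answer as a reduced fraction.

Work in counts. Selections with at least one red: C(25,7) − C(17,7) = 480700 − 19448 = 461252.
Of those, selections where exactly 2 are red: C(8,2)·C(17,5) = 28·6188 = 173264.
Conditional probability = 173264/461252 = 43316/115313.

43316/115313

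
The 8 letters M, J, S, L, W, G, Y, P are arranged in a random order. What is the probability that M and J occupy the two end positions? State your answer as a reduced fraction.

1/28

There are 8! = 40320 arrangements.
Place M and J at the ends in 2 ways, arrange the remaining 6 in 6! = 720 ways: 2·720 = 1440.
Probability = 1440/40320 = 1/28.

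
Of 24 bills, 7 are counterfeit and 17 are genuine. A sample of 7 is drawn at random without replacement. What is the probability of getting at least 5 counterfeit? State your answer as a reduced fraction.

There are C(24,7) = 346104 ways to choose the 7.
Favorable selections (at least 5 counterfeit): C(7,5)·C(17,2) + C(7,6)·C(17,1) + C(7,7)·C(17,0) = 2856 + 119 + 1 = 2976.
Probability = 2976/346104 = 124/14421.

124/14421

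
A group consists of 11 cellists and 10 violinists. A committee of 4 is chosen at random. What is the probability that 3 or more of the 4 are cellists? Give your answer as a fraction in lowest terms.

44/133

There are C(21,4) = 5985 ways to choose the 4.
Favorable selections (3 or more cellists): C(11,3)·C(10,1) + C(11,4)·C(10,0) = 1650 + 330 = 1980.
Probability = 1980/5985 = 44/133.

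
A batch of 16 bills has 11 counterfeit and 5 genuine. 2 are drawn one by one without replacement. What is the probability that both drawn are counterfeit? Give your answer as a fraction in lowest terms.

11/24

Multiply the conditional probabilities at each draw: 11/16 · 10/15 = 110/240 = 11/24.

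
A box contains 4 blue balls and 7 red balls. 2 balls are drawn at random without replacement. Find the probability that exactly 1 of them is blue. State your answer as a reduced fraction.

28/55

Total number of selections: C(11,2) = 55.
Selections with exactly 1 blue: choose 1 of the 4 blue and 1 of the 7 red, C(4,1)·C(7,1) = 4·7 = 28.
Probability = 28/55.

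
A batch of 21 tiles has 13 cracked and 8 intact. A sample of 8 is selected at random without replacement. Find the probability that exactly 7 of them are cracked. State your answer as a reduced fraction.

Total number of selections: C(21,8) = 203490.
Selections with exactly 7 cracked: choose 7 of the 13 cracked and 1 of the 8 intact, C(13,7)·C(8,1) = 1716·8 = 13728.
Probability = 13728/203490 = 2288/33915.

2288/33915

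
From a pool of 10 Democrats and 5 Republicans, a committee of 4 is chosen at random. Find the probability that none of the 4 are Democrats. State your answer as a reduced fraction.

There are C(15,4) = 1365 possible selections.
Selections with no Democrats (all Republicans): C(5,4) = 5.
Probability = 5/1365 = 1/273.

1/273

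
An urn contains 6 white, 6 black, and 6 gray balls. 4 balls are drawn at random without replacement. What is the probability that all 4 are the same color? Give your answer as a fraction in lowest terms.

There are C(18,4) = 3060 ways to draw 4 balls.
All same color: C(6,4) + C(6,4) + C(6,4) = 15 + 15 + 15 = 45.
Probability = 45/3060 = 1/68.

1/68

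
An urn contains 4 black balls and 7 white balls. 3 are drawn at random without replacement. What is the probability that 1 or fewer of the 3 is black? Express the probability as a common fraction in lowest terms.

There are C(11,3) = 165 ways to choose the 3.
Favorable selections (1 or fewer black): C(4,0)·C(7,3) + C(4,1)·C(7,2) = 35 + 84 = 119.
Probability = 119/165.

119/165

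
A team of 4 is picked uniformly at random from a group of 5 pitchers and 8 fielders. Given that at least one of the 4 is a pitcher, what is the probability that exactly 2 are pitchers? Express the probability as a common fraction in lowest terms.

Work in counts. Selections with at least one pitcher: C(13,4) − C(8,4) = 715 − 70 = 645.
Of those, selections where exactly 2 are pitchers: C(5,2)·C(8,2) = 10·28 = 280.
Conditional probability = 280/645 = 56/129.

56/129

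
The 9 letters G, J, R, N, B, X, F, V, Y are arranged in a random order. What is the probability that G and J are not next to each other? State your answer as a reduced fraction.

There are 9! = 362880 arrangements.
Arrangements with G and J adjacent: 2·8! = 80640.
So not adjacent: 362880 − 80640 = 282240, probability 282240/362880 = 7/9.

7/9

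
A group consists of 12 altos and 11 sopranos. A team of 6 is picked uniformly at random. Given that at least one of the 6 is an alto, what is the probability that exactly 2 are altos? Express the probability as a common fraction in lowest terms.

Work in counts. Selections with at least one alto: C(23,6) − C(11,6) = 100947 − 462 = 100485.
Of those, selections where exactly 2 are altos: C(12,2)·C(11,4) = 66·330 = 21780.
Conditional probability = 21780/100485 = 44/203.

44/203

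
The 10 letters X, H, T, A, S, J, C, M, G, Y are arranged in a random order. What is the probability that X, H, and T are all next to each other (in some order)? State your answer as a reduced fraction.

1/15

There are 10! = 3628800 arrangements.
Treat the three as one block: 8! placements × 3! orders within the block = 40320·6 = 241920.
Probability = 241920/3628800 = 1/15.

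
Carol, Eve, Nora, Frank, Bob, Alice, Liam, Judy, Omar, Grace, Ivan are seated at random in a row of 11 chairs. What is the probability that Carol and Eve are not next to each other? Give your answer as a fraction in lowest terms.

9/11

There are 11! = 39916800 arrangements.
Arrangements with Carol and Eve adjacent: 2·10! = 7257600.
So not adjacent: 39916800 − 7257600 = 32659200, probability 32659200/39916800 = 9/11.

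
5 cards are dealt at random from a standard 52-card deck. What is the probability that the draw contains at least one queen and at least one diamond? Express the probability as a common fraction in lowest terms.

There are C(52,5) = 2598960 possible draws.
By inclusion-exclusion on the complements, draws missing all queens or all diamonds: C(48,5) + C(39,5) − C(36,5) = 1712304 + 575757 − 376992 = 1911069.
So draws with at least one of each: 2598960 − 1911069 = 687891, probability 687891/2598960 = 229297/866320.

229297/866320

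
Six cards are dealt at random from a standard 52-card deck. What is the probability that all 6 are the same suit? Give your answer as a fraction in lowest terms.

66/195755

There are C(52,6) = 20358520 possible 6-card hands.
Hands of one suit: 4 suits × C(13,6) = 4·1716 = 6864.
Probability = 6864/20358520 = 66/195755.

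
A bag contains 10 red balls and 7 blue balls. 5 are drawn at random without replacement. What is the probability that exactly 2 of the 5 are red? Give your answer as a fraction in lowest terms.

The sample space is all 5-subsets of the 17: C(17,5) = 6188.
Selections with exactly 2 red: choose 2 of the 10 red and 3 of the 7 blue, C(10,2)·C(7,3) = 45·35 = 1575.
Probability = 1575/6188 = 225/884.

225/884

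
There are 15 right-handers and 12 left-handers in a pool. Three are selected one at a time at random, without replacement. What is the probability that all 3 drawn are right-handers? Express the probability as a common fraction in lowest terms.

Multiply the conditional probabilities at each draw: 15/27 · 14/26 · 13/25 = 2730/17550 = 7/45.

7/45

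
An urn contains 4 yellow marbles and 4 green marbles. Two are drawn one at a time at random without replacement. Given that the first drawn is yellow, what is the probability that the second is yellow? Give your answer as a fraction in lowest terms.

After removing one yellow, 7 remain: 3 yellow and 4 green.
So the probability the next is yellow is 3/7.

3/7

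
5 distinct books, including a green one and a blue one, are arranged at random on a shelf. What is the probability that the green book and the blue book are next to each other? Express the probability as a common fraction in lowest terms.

There are 5! = 120 arrangements.
Treat the green book and the blue book as a block: 4! arrangements of the blocks × 2 orders within the block = 2·24 = 48.
Probability = 48/120 = 2/5.

2/5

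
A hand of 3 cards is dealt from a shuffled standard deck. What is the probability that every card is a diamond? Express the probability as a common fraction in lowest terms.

11/850

There are C(52,3) = 22100 possible 3-card hands.
Hands that are all diamonds: C(13,3) = 286.
Probability = 286/22100 = 11/850.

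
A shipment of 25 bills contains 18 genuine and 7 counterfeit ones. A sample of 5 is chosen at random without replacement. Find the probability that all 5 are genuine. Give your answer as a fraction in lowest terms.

204/1265

There are C(25,5) = 53130 possible selections.
Selections with all genuine: C(18,5) = 8568.
Probability = 8568/53130 = 204/1265.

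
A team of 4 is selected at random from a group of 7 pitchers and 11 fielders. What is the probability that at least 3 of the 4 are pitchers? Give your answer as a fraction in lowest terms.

7/51

Total selections: C(18,4) = 3060.
Favorable selections (at least 3 pitchers): C(7,3)·C(11,1) + C(7,4)·C(11,0) = 385 + 35 = 420.
Probability = 420/3060 = 7/51.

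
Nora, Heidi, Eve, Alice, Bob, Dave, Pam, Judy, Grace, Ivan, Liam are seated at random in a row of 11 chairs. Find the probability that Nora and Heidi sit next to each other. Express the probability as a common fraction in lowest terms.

There are 11! = 39916800 arrangements.
Treat Nora and Heidi as a block: 10! arrangements of the blocks × 2 orders within the block = 2·3628800 = 7257600.
Probability = 7257600/39916800 = 2/11.

2/11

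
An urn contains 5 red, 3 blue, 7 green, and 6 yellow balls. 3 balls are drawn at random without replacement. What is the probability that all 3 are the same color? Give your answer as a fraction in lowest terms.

There are C(21,3) = 1330 ways to draw 3 balls.
All same color: C(5,3) + C(3,3) + C(7,3) + C(6,3) = 10 + 1 + 35 + 20 = 66.
Probability = 66/1330 = 33/665.

33/665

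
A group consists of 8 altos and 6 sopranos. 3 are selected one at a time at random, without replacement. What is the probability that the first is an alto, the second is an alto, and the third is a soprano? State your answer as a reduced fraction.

2/13

Multiply the conditional probabilities at each draw: 8/14 · 7/13 · 6/12 = 336/2184 = 2/13.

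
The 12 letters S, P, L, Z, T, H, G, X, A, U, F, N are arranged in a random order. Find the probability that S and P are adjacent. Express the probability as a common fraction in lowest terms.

There are 12! = 479001600 arrangements.
Treat S and P as a block: 11! arrangements of the blocks × 2 orders within the block = 2·39916800 = 79833600.
Probability = 79833600/479001600 = 1/6.

1/6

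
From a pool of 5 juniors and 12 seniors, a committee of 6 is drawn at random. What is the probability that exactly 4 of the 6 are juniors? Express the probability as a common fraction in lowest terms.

Total number of selections: C(17,6) = 12376.
Selections with exactly 4 juniors: choose 4 of the 5 juniors and 2 of the 12 seniors, C(5,4)·C(12,2) = 5·66 = 330.
Probability = 330/12376 = 165/6188.

165/6188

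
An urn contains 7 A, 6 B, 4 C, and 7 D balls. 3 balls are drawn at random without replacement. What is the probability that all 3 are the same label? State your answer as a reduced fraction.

47/1012

There are C(24,3) = 2024 ways to draw 3 balls.
All same label: C(7,3) + C(6,3) + C(4,3) + C(7,3) = 35 + 20 + 4 + 35 = 94.
Probability = 94/2024 = 47/1012.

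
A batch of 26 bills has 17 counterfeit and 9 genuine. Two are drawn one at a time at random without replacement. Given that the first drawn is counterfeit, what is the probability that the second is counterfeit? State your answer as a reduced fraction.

16/25

After removing one counterfeit, 25 remain: 16 counterfeit and 9 genuine.
So the probability the next is counterfeit is 16/25.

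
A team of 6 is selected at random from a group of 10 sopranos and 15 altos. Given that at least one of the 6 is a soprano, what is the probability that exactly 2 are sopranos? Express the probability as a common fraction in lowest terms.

585/1639

Work in counts. Selections with at least one soprano: C(25,6) − C(15,6) = 177100 − 5005 = 172095.
Of those, selections where exactly 2 are sopranos: C(10,2)·C(15,4) = 45·1365 = 61425.
Conditional probability = 61425/172095 = 585/1639.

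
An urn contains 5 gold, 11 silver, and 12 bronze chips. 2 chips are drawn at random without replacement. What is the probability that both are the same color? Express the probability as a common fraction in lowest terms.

There are C(28,2) = 378 ways to draw 2 chips.
All same color: C(5,2) + C(11,2) + C(12,2) = 10 + 55 + 66 = 131.
Probability = 131/378.

131/378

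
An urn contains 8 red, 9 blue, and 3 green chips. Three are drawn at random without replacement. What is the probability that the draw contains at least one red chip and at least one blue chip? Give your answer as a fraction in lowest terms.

There are C(20,3) = 1140 possible draws.
By inclusion-exclusion on the complements, draws missing all red or all blue: C(12,3) + C(11,3) − C(3,3) = 220 + 165 − 1 = 384.
So draws with at least one of each: 1140 − 384 = 756, probability 756/1140 = 63/95.

63/95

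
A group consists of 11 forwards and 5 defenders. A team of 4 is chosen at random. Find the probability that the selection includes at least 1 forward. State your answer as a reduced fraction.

Total selections: C(16,4) = 1820.
The complement is all 4 are defenders: C(5,4) = 5.
Probability = 1 − 5/1820 = 1815/1820 = 363/364.

363/364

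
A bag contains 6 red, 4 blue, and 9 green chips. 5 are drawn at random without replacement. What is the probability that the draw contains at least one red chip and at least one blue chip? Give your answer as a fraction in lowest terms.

There are C(19,5) = 11628 possible draws.
By inclusion-exclusion on the complements, draws missing all red or all blue: C(13,5) + C(15,5) − C(9,5) = 1287 + 3003 − 126 = 4164.
So draws with at least one of each: 11628 − 4164 = 7464, probability 7464/11628 = 622/969.

622/969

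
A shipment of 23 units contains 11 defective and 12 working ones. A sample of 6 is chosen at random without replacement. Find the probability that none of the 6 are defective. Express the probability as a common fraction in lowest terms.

There are C(23,6) = 100947 possible selections.
Selections with no defective (all working): C(12,6) = 924.
Probability = 924/100947 = 4/437.

4/437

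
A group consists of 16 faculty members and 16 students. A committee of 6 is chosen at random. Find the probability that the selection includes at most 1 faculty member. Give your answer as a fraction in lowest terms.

1391/16182

Total selections: C(32,6) = 906192.
Favorable selections (at most 1 faculty member): C(16,0)·C(16,6) + C(16,1)·C(16,5) = 8008 + 69888 = 77896.
Probability = 77896/906192 = 1391/16182.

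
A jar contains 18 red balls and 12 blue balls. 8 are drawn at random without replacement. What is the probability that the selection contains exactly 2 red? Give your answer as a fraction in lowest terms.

5236/216775

The sample space is all 8-subsets of the 30: C(30,8) = 5852925.
Selections with exactly 2 red: choose 2 of the 18 red and 6 of the 12 blue, C(18,2)·C(12,6) = 153·924 = 141372.
Probability = 141372/5852925 = 5236/216775.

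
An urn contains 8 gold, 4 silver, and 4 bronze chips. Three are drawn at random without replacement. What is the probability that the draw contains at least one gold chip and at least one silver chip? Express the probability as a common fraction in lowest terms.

There are C(16,3) = 560 possible draws.
By inclusion-exclusion on the complements, draws missing all gold or all silver: C(8,3) + C(12,3) − C(4,3) = 56 + 220 − 4 = 272.
So draws with at least one of each: 560 − 272 = 288, probability 288/560 = 18/35.

18/35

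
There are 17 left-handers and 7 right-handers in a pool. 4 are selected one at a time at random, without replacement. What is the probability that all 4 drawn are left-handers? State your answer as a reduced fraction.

170/759

Multiply the conditional probabilities at each draw: 17/24 · 16/23 · 15/22 · 14/21 = 57120/255024 = 170/759.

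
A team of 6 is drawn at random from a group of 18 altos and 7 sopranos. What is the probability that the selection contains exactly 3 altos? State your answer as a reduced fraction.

The sample space is all 6-subsets of the 25: C(25,6) = 177100.
Selections with exactly 3 altos: choose 3 of the 18 altos and 3 of the 7 sopranos, C(18,3)·C(7,3) = 816·35 = 28560.
Probability = 28560/177100 = 204/1265.

204/1265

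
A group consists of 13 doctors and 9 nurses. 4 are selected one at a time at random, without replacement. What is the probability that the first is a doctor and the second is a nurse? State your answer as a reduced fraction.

39/154

Multiply the conditional probabilities at each draw: 13/22 · 9/21 = 117/462 = 39/154.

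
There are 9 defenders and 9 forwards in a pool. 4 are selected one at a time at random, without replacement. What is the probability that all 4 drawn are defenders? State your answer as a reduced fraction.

Multiply the conditional probabilities at each draw: 9/18 · 8/17 · 7/16 · 6/15 = 3024/73440 = 7/170.

7/170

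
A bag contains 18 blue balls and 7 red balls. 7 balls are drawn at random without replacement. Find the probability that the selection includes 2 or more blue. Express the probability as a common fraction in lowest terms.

Total selections: C(25,7) = 480700.
Count the complement (fewer than 2 blue): C(18,0)·C(7,7) + C(18,1)·C(7,6) = 1 + 126 = 127.
Probability = 1 − 127/480700 = 480573/480700.

480573/480700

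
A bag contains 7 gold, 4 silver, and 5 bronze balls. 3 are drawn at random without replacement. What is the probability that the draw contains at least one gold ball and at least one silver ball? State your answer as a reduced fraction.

19/40

There are C(16,3) = 560 possible draws.
By inclusion-exclusion on the complements, draws missing all gold or all silver: C(9,3) + C(12,3) − C(5,3) = 84 + 220 − 10 = 294.
So draws with at least one of each: 560 − 294 = 266, probability 266/560 = 19/40.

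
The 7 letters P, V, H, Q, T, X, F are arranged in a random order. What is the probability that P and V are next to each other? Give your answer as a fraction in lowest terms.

2/7

There are 7! = 5040 arrangements.
Treat P and V as a block: 6! arrangements of the blocks × 2 orders within the block = 2·720 = 1440.
Probability = 1440/5040 = 2/7.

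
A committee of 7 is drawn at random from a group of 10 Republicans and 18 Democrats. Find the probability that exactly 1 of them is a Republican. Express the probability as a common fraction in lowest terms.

Total number of selections: C(28,7) = 1184040.
Selections with exactly 1 Republican: choose 1 of the 10 Republicans and 6 of the 18 Democrats, C(10,1)·C(18,6) = 10·18564 = 185640.
Probability = 185640/1184040 = 119/759.

119/759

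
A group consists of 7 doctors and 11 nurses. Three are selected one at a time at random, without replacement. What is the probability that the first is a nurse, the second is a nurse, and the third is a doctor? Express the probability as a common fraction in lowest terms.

385/2448

Multiply the conditional probabilities at each draw: 11/18 · 10/17 · 7/16 = 770/4896 = 385/2448.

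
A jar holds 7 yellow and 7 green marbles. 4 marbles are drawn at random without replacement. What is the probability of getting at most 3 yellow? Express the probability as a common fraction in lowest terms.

138/143

Total selections: C(14,4) = 1001.
The complement is exactly 4 yellow: C(7,4)·C(7,0) = 35.
Probability = 1 − 35/1001 = 966/1001 = 138/143.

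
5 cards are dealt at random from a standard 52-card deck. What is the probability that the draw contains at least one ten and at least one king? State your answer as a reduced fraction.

There are C(52,5) = 2598960 possible draws.
By inclusion-exclusion on the complements, draws missing all tens or all kings: C(48,5) + C(48,5) − C(44,5) = 1712304 + 1712304 − 1086008 = 2338600.
So draws with at least one of each: 2598960 − 2338600 = 260360, probability 260360/2598960 = 6509/64974.

6509/64974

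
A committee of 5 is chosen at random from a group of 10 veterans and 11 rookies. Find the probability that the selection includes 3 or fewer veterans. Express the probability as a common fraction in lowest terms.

There are C(21,5) = 20349 ways to choose the 5.
Count the complement (more than 3 veterans): C(10,4)·C(11,1) + C(10,5)·C(11,0) = 2310 + 252 = 2562.
Probability = 1 − 2562/20349 = 17787/20349 = 847/969.

847/969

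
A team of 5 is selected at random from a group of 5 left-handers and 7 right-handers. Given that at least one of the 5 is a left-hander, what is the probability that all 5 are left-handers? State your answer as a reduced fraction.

Work in counts. Selections with at least one left-hander: C(12,5) − C(7,5) = 792 − 21 = 771.
Of those, selections where all 5 are left-handers: C(5,5) = 1.
Conditional probability = 1/771.

1/771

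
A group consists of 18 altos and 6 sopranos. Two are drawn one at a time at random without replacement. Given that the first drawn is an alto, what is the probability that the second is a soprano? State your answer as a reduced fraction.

After removing one alto, 23 remain: 17 altos and 6 sopranos.
So the probability the next is a soprano is 6/23.

6/23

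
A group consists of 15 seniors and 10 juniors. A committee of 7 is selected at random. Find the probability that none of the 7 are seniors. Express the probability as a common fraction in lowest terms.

6/24035

There are C(25,7) = 480700 possible selections.
Selections with no seniors (all juniors): C(10,7) = 120.
Probability = 120/480700 = 6/24035.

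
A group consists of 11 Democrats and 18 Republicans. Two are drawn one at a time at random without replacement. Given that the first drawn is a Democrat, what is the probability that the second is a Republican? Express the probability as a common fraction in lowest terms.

After removing one Democrat, 28 remain: 10 Democrats and 18 Republicans.
So the probability the next is a Republican is 18/28 = 9/14.

9/14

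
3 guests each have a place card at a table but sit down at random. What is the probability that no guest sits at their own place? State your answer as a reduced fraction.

There are 3! = 6 seatings.
By inclusion-exclusion, seatings with no fixed points: C(3,0)·3! − C(3,1)·2! + C(3,2)·1! − C(3,3)·0! = 2.
Probability = 2/6 = 1/3.

1/3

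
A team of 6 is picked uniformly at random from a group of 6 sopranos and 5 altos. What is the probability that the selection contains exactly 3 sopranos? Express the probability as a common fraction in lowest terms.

There are C(11,6) = 462 ways to choose 6 from 11.
Selections with exactly 3 sopranos: choose 3 of the 6 sopranos and 3 of the 5 altos, C(6,3)·C(5,3) = 20·10 = 200.
Probability = 200/462 = 100/231.

100/231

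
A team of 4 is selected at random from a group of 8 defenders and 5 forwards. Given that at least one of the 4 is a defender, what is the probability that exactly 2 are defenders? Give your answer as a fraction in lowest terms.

28/71

Work in counts. Selections with at least one defender: C(13,4) − C(5,4) = 715 − 5 = 710.
Of those, selections where exactly 2 are defenders: C(8,2)·C(5,2) = 28·10 = 280.
Conditional probability = 280/710 = 28/71.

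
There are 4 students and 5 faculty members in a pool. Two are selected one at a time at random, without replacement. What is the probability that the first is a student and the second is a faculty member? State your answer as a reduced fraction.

5/18

Multiply the conditional probabilities at each draw: 4/9 · 5/8 = 20/72 = 5/18.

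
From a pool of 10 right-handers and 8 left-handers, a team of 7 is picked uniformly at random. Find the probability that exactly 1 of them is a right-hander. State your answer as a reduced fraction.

35/3978

There are C(18,7) = 31824 ways to choose 7 from 18.
Selections with exactly 1 right-hander: choose 1 of the 10 right-handers and 6 of the 8 left-handers, C(10,1)·C(8,6) = 10·28 = 280.
Probability = 280/31824 = 35/3978.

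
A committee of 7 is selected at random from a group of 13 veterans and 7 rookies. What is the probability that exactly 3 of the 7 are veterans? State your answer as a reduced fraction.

1001/7752

Total number of selections: C(20,7) = 77520.
Selections with exactly 3 veterans: choose 3 of the 13 veterans and 4 of the 7 rookies, C(13,3)·C(7,4) = 286·35 = 10010.
Probability = 10010/77520 = 1001/7752.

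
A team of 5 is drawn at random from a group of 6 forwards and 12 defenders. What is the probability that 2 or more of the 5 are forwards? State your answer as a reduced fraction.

267/476

There are C(18,5) = 8568 ways to choose the 5.
Count the complement (fewer than 2 forwards): C(6,0)·C(12,5) + C(6,1)·C(12,4) = 792 + 2970 = 3762.
Probability = 1 − 3762/8568 = 4806/8568 = 267/476.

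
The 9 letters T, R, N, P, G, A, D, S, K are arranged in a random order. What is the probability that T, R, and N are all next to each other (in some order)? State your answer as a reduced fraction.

There are 9! = 362880 arrangements.
Treat the three as one block: 7! placements × 3! orders within the block = 5040·6 = 30240.
Probability = 30240/362880 = 1/12.

1/12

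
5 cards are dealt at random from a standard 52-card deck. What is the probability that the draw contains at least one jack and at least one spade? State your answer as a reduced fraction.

229297/866320

There are C(52,5) = 2598960 possible draws.
By inclusion-exclusion on the complements, draws missing all jacks or all spades: C(48,5) + C(39,5) − C(36,5) = 1712304 + 575757 − 376992 = 1911069.
So draws with at least one of each: 2598960 − 1911069 = 687891, probability 687891/2598960 = 229297/866320.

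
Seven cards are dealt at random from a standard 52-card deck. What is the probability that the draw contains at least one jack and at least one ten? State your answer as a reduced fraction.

There are C(52,7) = 133784560 possible draws.
By inclusion-exclusion on the complements, draws missing all jacks or all tens: C(48,7) + C(48,7) − C(44,7) = 73629072 + 73629072 − 38320568 = 108937576.
So draws with at least one of each: 133784560 − 108937576 = 24846984, probability 24846984/133784560 = 3105873/16723070.

3105873/16723070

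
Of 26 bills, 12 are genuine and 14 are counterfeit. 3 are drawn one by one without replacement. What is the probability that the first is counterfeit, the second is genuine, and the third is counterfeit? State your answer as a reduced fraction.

Multiply the conditional probabilities at each draw: 14/26 · 12/25 · 13/24 = 2184/15600 = 7/50.

7/50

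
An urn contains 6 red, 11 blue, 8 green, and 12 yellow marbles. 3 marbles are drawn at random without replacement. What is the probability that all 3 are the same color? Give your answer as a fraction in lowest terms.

461/7770

There are C(37,3) = 7770 ways to draw 3 marbles.
All same color: C(6,3) + C(11,3) + C(8,3) + C(12,3) = 20 + 165 + 56 + 220 = 461.
Probability = 461/7770.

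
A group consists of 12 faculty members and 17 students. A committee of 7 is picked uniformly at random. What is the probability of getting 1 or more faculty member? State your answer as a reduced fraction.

Total selections: C(29,7) = 1560780.
The complement is all 7 are students: C(17,7) = 19448.
Probability = 1 − 19448/1560780 = 1541332/1560780 = 29641/30015.

29641/30015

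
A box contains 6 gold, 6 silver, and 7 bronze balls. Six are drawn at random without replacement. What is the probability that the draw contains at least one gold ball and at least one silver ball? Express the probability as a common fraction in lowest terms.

23707/27132

There are C(19,6) = 27132 possible draws.
By inclusion-exclusion on the complements, draws missing all gold or all silver: C(13,6) + C(13,6) − C(7,6) = 1716 + 1716 − 7 = 3425.
So draws with at least one of each: 27132 − 3425 = 23707, probability 23707/27132.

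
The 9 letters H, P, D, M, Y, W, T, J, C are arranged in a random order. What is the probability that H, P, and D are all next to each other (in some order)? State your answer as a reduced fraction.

There are 9! = 362880 arrangements.
Treat the three as one block: 7! placements × 3! orders within the block = 5040·6 = 30240.
Probability = 30240/362880 = 1/12.

1/12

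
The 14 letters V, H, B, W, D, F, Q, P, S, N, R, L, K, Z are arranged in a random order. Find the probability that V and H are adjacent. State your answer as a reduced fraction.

There are 14! = 87178291200 arrangements.
Treat V and H as a block: 13! arrangements of the blocks × 2 orders within the block = 2·6227020800 = 12454041600.
Probability = 12454041600/87178291200 = 1/7.

1/7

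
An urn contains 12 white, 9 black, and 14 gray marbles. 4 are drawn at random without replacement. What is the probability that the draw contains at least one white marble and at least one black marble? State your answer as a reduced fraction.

There are C(35,4) = 52360 possible draws.
By inclusion-exclusion on the complements, draws missing all white or all black: C(23,4) + C(26,4) − C(14,4) = 8855 + 14950 − 1001 = 22804.
So draws with at least one of each: 52360 − 22804 = 29556, probability 29556/52360 = 7389/13090.

7389/13090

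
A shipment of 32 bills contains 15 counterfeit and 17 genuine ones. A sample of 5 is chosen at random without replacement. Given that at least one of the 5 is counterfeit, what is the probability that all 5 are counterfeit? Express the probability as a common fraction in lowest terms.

Work in counts. Selections with at least one counterfeit: C(32,5) − C(17,5) = 201376 − 6188 = 195188.
Of those, selections where all 5 are counterfeit: C(15,5) = 3003.
Conditional probability = 3003/195188 = 429/27884.

429/27884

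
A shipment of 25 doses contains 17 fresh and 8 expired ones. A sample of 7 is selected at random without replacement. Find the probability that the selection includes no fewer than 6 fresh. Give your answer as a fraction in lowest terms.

29614/120175

There are C(25,7) = 480700 ways to choose the 7.
Favorable selections (no fewer than 6 fresh): C(17,6)·C(8,1) + C(17,7)·C(8,0) = 99008 + 19448 = 118456.
Probability = 118456/480700 = 29614/120175.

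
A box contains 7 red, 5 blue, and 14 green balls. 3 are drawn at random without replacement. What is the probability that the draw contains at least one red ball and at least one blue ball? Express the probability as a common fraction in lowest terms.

There are C(26,3) = 2600 possible draws.
By inclusion-exclusion on the complements, draws missing all red or all blue: C(19,3) + C(21,3) − C(14,3) = 969 + 1330 − 364 = 1935.
So draws with at least one of each: 2600 − 1935 = 665, probability 665/2600 = 133/520.

133/520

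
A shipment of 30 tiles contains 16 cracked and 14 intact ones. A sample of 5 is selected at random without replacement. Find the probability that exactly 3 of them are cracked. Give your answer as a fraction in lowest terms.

There are C(30,5) = 142506 ways to choose 5 from 30.
Selections with exactly 3 cracked: choose 3 of the 16 cracked and 2 of the 14 intact, C(16,3)·C(14,2) = 560·91 = 50960.
Probability = 50960/142506 = 280/783.

280/783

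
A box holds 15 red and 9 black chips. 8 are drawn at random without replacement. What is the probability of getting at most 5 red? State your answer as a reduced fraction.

261/391

Total selections: C(24,8) = 735471.
Count the complement (more than 5 red): C(15,6)·C(9,2) + C(15,7)·C(9,1) + C(15,8)·C(9,0) = 180180 + 57915 + 6435 = 244530.
Probability = 1 − 244530/735471 = 490941/735471 = 261/391.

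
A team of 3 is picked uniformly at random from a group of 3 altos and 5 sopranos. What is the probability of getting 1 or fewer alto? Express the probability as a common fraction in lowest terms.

There are C(8,3) = 56 ways to choose the 3.
Favorable selections (1 or fewer alto): C(3,0)·C(5,3) + C(3,1)·C(5,2) = 10 + 30 = 40.
Probability = 40/56 = 5/7.

5/7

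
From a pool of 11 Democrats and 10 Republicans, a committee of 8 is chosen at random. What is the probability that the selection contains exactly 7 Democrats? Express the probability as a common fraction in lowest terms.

110/6783

Total number of selections: C(21,8) = 203490.
Selections with exactly 7 Democrats: choose 7 of the 11 Democrats and 1 of the 10 Republicans, C(11,7)·C(10,1) = 330·10 = 3300.
Probability = 3300/203490 = 110/6783.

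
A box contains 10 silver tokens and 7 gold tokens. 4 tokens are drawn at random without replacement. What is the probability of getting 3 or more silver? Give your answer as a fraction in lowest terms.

There are C(17,4) = 2380 ways to choose the 4.
Favorable selections (3 or more silver): C(10,3)·C(7,1) + C(10,4)·C(7,0) = 840 + 210 = 1050.
Probability = 1050/2380 = 15/34.

15/34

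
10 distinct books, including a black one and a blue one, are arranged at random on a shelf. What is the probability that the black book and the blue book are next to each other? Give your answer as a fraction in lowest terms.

1/5

There are 10! = 3628800 arrangements.
Treat the black book and the blue book as a block: 9! arrangements of the blocks × 2 orders within the block = 2·362880 = 725760.
Probability = 725760/3628800 = 1/5.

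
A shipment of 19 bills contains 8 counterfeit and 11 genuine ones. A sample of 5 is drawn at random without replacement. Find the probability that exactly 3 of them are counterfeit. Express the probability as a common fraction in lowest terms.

770/2907

There are C(19,5) = 11628 ways to choose 5 from 19.
Selections with exactly 3 counterfeit: choose 3 of the 8 counterfeit and 2 of the 11 genuine, C(8,3)·C(11,2) = 56·55 = 3080.
Probability = 3080/11628 = 770/2907.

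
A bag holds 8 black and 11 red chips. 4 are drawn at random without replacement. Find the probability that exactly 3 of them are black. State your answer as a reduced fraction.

154/969

There are C(19,4) = 3876 ways to choose 4 from 19.
Selections with exactly 3 black: choose 3 of the 8 black and 1 of the 11 red, C(8,3)·C(11,1) = 56·11 = 616.
Probability = 616/3876 = 154/969.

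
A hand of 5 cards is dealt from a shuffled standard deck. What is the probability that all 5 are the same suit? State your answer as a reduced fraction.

There are C(52,5) = 2598960 possible 5-card hands.
Hands of one suit: 4 suits × C(13,5) = 4·1287 = 5148.
Probability = 5148/2598960 = 33/16660.

33/16660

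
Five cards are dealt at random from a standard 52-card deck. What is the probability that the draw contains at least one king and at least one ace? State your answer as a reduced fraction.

6509/64974

There are C(52,5) = 2598960 possible draws.
By inclusion-exclusion on the complements, draws missing all kings or all aces: C(48,5) + C(48,5) − C(44,5) = 1712304 + 1712304 − 1086008 = 2338600.
So draws with at least one of each: 2598960 − 2338600 = 260360, probability 260360/2598960 = 6509/64974.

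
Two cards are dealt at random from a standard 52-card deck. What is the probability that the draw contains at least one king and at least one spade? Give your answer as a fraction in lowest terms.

29/442

There are C(52,2) = 1326 possible draws.
By inclusion-exclusion on the complements, draws missing all kings or all spades: C(48,2) + C(39,2) − C(36,2) = 1128 + 741 − 630 = 1239.
So draws with at least one of each: 1326 − 1239 = 87, probability 87/1326 = 29/442.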